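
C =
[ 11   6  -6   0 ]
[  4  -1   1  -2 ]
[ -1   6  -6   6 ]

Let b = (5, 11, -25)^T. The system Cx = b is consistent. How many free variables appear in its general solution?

1

Row reduce the augmented matrix [C | b].
R2 ← R2 − (4/11)·R1: [0, -35/11, 35/11, -2, 101/11]
R3 ← R3 + (1/11)·R1: [0, 72/11, -72/11, 6, -270/11]
R3 ← R3 + (72/35)·R2: [0, 0, 0, 66/35, -198/35]
The echelon form has 3 nonzero rows, and every pivot lies in the first 4 columns, so rank(C) = rank([C|b]) = 3.
The system is consistent.
Free variables = (unknowns) − (rank) = 4 − 3 = 1.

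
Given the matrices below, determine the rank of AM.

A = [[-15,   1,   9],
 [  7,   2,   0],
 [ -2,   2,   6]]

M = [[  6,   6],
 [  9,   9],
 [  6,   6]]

1

First compute AM:
[[-27, -27],
 [ 60,  60],
 [ 42,  42]]
Now row reduce the product.
R2 ← R2 + (20/9)·R1: [0, 0]
R3 ← R3 + (14/9)·R1: [0, 0]
1 nonzero row, so rank(AM) = 1.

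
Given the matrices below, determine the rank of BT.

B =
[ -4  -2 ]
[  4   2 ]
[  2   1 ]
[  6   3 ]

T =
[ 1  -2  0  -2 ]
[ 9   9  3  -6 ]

1

First compute BT:
[[-22, -10,  -6,  20],
 [ 22,  10,   6, -20],
 [ 11,   5,   3, -10],
 [ 33,  15,   9, -30]]
Now row reduce the product.
R2 ← R2 + R1: [0, 0, 0, 0]
R3 ← R3 + (1/2)·R1: [0, 0, 0, 0]
R4 ← R4 + (3/2)·R1: [0, 0, 0, 0]
1 nonzero row, so rank(BT) = 1.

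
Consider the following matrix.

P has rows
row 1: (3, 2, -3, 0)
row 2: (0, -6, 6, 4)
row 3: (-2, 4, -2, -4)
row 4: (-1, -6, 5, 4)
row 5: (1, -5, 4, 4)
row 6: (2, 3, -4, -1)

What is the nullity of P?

1

Row reduce to echelon form.
R3 ← R3 + (2/3)·R1: [0, 16/3, -4, -4]
R4 ← R4 + (1/3)·R1: [0, -16/3, 4, 4]
R5 ← R5 − (1/3)·R1: [0, -17/3, 5, 4]
R6 ← R6 − (2/3)·R1: [0, 5/3, -2, -1]
R3 ← R3 + (8/9)·R2: [0, 0, 4/3, -4/9]
R4 ← R4 − (8/9)·R2: [0, 0, -4/3, 4/9]
R5 ← R5 − (17/18)·R2: [0, 0, -2/3, 2/9]
R6 ← R6 + (5/18)·R2: [0, 0, -1/3, 1/9]
R4 ← R4 + R3: [0, 0, 0, 0]
R5 ← R5 + (1/2)·R3: [0, 0, 0, 0]
R6 ← R6 + (1/4)·R3: [0, 0, 0, 0]
3 nonzero rows, so rank(P) = 3.
P has 4 columns; by rank–nullity, nullity = 4 − 3 = 1.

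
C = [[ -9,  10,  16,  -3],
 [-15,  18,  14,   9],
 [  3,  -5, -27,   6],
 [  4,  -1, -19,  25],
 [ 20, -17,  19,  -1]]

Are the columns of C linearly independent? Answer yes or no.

Row reduce C to echelon form.
R2 ← R2 − (5/3)·R1: [0, 4/3, -38/3, 14]
R3 ← R3 + (1/3)·R1: [0, -5/3, -65/3, 5]
R4 ← R4 + (4/9)·R1: [0, 31/9, -107/9, 71/3]
R5 ← R5 + (20/9)·R1: [0, 47/9, 491/9, -23/3]
R3 ← R3 + (5/4)·R2: [0, 0, -75/2, 45/2]
R4 ← R4 − (31/12)·R2: [0, 0, 125/6, -25/2]
R5 ← R5 − (47/12)·R2: [0, 0, 625/6, -125/2]
R4 ← R4 + (5/9)·R3: [0, 0, 0, 0]
R5 ← R5 + (25/9)·R3: [0, 0, 0, 0]
3 pivots among 4 columns.
Only 3 < 4 pivot columns, so the columns are linearly dependent.

no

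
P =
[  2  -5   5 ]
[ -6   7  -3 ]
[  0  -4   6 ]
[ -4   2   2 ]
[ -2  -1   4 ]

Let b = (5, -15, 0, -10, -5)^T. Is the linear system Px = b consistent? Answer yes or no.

Row reduce the augmented matrix [P | b].
R2 ← R2 + (3)·R1: [0, -8, 12, 0]
R4 ← R4 + (2)·R1: [0, -8, 12, 0]
R5 ← R5 + R1: [0, -6, 9, 0]
R3 ← R3 − (1/2)·R2: [0, 0, 0, 0]
R4 ← R4 − R2: [0, 0, 0, 0]
R5 ← R5 − (3/4)·R2: [0, 0, 0, 0]
The echelon form has 2 nonzero rows, and every pivot lies in the first 3 columns, so rank(P) = rank([P|b]) = 2.
The system is consistent.

yes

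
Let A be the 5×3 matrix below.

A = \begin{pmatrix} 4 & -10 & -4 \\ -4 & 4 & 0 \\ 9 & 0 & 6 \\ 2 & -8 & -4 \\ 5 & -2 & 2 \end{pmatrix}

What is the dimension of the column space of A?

Row reduce to echelon form.
R2 ← R2 + R1: [0, -6, -4]
R3 ← R3 − (9/4)·R1: [0, 45/2, 15]
R4 ← R4 − (1/2)·R1: [0, -3, -2]
R5 ← R5 − (5/4)·R1: [0, 21/2, 7]
R3 ← R3 + (15/4)·R2: [0, 0, 0]
R4 ← R4 − (1/2)·R2: [0, 0, 0]
R5 ← R5 + (7/4)·R2: [0, 0, 0]
Echelon form has 2 nonzero rows, so rank(A) = 2.
The column space has dimension equal to the rank: 2.

2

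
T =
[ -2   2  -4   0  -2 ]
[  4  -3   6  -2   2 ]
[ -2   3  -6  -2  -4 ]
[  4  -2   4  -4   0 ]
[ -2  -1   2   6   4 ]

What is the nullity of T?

3

Row reduce to echelon form.
R2 ← R2 + (2)·R1: [0, 1, -2, -2, -2]
R3 ← R3 − R1: [0, 1, -2, -2, -2]
R4 ← R4 + (2)·R1: [0, 2, -4, -4, -4]
R5 ← R5 − R1: [0, -3, 6, 6, 6]
R3 ← R3 − R2: [0, 0, 0, 0, 0]
R4 ← R4 − (2)·R2: [0, 0, 0, 0, 0]
R5 ← R5 + (3)·R2: [0, 0, 0, 0, 0]
2 nonzero rows, so rank(T) = 2.
T has 5 columns; by rank–nullity, nullity = 5 − 2 = 3.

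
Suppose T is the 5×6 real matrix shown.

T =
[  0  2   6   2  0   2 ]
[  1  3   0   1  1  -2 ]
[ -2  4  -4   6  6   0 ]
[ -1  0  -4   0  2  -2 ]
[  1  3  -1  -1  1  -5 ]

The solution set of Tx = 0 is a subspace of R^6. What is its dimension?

Row reduce to echelon form.
Swap R1 ↔ R2
R3 ← R3 + (2)·R1: [0, 10, -4, 8, 8, -4]
R4 ← R4 + R1: [0, 3, -4, 1, 3, -4]
R5 ← R5 − R1: [0, 0, -1, -2, 0, -3]
R3 ← R3 − (5)·R2: [0, 0, -34, -2, 8, -14]
R4 ← R4 − (3/2)·R2: [0, 0, -13, -2, 3, -7]
R4 ← R4 − (13/34)·R3: [0, 0, 0, -21/17, -1/17, -28/17]
R5 ← R5 − (1/34)·R3: [0, 0, 0, -33/17, -4/17, -44/17]
R5 ← R5 − (11/7)·R4: [0, 0, 0, 0, -1/7, 0]
5 nonzero rows, so rank(T) = 5.
T has 6 columns; by rank–nullity, nullity = 6 − 5 = 1.

1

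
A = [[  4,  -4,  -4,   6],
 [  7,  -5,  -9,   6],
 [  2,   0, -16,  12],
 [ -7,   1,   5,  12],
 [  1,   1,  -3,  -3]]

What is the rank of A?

Row reduce to echelon form.
R2 ← R2 − (7/4)·R1: [0, 2, -2, -9/2]
R3 ← R3 − (1/2)·R1: [0, 2, -14, 9]
R4 ← R4 + (7/4)·R1: [0, -6, -2, 45/2]
R5 ← R5 − (1/4)·R1: [0, 2, -2, -9/2]
R3 ← R3 − R2: [0, 0, -12, 27/2]
R4 ← R4 + (3)·R2: [0, 0, -8, 9]
R5 ← R5 − R2: [0, 0, 0, 0]
R4 ← R4 − (2/3)·R3: [0, 0, 0, 0]
Echelon form has 3 nonzero rows, so rank(A) = 3.

3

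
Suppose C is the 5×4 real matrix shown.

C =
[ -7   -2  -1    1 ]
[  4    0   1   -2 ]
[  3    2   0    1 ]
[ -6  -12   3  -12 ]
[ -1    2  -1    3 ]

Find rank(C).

2

Row reduce to echelon form.
R2 ← R2 + (4/7)·R1: [0, -8/7, 3/7, -10/7]
R3 ← R3 + (3/7)·R1: [0, 8/7, -3/7, 10/7]
R4 ← R4 − (6/7)·R1: [0, -72/7, 27/7, -90/7]
R5 ← R5 − (1/7)·R1: [0, 16/7, -6/7, 20/7]
R3 ← R3 + R2: [0, 0, 0, 0]
R4 ← R4 − (9)·R2: [0, 0, 0, 0]
R5 ← R5 + (2)·R2: [0, 0, 0, 0]
Echelon form has 2 nonzero rows, so rank(C) = 2.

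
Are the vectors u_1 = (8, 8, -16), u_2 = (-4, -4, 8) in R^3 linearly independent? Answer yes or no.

Form the matrix with these vectors as rows and row reduce.
R2 ← R2 + (1/2)·R1: [0, 0, 0]
1 nonzero row, so the 2 vectors span a space of dimension 1.
Since 1 < 2, the vectors are linearly dependent.

no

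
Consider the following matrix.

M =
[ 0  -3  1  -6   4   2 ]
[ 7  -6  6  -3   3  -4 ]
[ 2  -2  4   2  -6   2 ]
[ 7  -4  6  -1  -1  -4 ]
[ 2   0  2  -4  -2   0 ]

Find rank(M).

Row reduce to echelon form.
Swap R1 ↔ R2
R3 ← R3 − (2/7)·R1: [0, -2/7, 16/7, 20/7, -48/7, 22/7]
R4 ← R4 − R1: [0, 2, 0, 2, -4, 0]
R5 ← R5 − (2/7)·R1: [0, 12/7, 2/7, -22/7, -20/7, 8/7]
R3 ← R3 − (2/21)·R2: [0, 0, 46/21, 24/7, -152/21, 62/21]
R4 ← R4 + (2/3)·R2: [0, 0, 2/3, -2, -4/3, 4/3]
R5 ← R5 + (4/7)·R2: [0, 0, 6/7, -46/7, -4/7, 16/7]
R4 ← R4 − (7/23)·R3: [0, 0, 0, -70/23, 20/23, 10/23]
R5 ← R5 − (9/23)·R3: [0, 0, 0, -182/23, 52/23, 26/23]
R5 ← R5 − (13/5)·R4: [0, 0, 0, 0, 0, 0]
Echelon form has 4 nonzero rows, so rank(M) = 4.

4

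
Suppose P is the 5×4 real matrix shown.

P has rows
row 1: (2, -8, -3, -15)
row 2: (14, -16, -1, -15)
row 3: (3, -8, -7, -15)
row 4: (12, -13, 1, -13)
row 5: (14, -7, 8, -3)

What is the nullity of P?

0

Row reduce to echelon form.
R2 ← R2 − (7)·R1: [0, 40, 20, 90]
R3 ← R3 − (3/2)·R1: [0, 4, -5/2, 15/2]
R4 ← R4 − (6)·R1: [0, 35, 19, 77]
R5 ← R5 − (7)·R1: [0, 49, 29, 102]
R3 ← R3 − (1/10)·R2: [0, 0, -9/2, -3/2]
R4 ← R4 − (7/8)·R2: [0, 0, 3/2, -7/4]
R5 ← R5 − (49/40)·R2: [0, 0, 9/2, -33/4]
R4 ← R4 + (1/3)·R3: [0, 0, 0, -9/4]
R5 ← R5 + R3: [0, 0, 0, -39/4]
R5 ← R5 − (13/3)·R4: [0, 0, 0, 0]
4 nonzero rows, so rank(P) = 4.
P has 4 columns; by rank–nullity, nullity = 4 − 4 = 0.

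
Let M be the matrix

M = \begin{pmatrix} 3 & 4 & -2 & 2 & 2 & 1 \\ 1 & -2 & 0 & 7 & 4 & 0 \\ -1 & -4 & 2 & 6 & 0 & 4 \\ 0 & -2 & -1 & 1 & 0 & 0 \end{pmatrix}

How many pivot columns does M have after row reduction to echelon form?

Row reduce to echelon form.
R2 ← R2 − (1/3)·R1: [0, -10/3, 2/3, 19/3, 10/3, -1/3]
R3 ← R3 + (1/3)·R1: [0, -8/3, 4/3, 20/3, 2/3, 13/3]
R3 ← R3 − (4/5)·R2: [0, 0, 4/5, 8/5, -2, 23/5]
R4 ← R4 − (3/5)·R2: [0, 0, -7/5, -14/5, -2, 1/5]
R4 ← R4 + (7/4)·R3: [0, 0, 0, 0, -11/2, 33/4]
Echelon form has 4 nonzero rows, so rank(M) = 4.
Each nonzero row contributes one pivot column: 4 pivot columns.

4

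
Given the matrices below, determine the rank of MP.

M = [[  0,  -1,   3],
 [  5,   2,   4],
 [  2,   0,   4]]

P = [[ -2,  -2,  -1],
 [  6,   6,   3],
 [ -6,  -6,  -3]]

1

First compute MP:
[[-24, -24, -12],
 [-22, -22, -11],
 [-28, -28, -14]]
Now row reduce the product.
R2 ← R2 − (11/12)·R1: [0, 0, 0]
R3 ← R3 − (7/6)·R1: [0, 0, 0]
1 nonzero row, so rank(MP) = 1.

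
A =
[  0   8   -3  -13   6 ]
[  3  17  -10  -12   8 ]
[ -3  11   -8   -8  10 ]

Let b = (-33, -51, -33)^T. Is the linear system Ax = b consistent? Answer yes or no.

yes

Row reduce the augmented matrix [A | b].
Swap R1 ↔ R2
R3 ← R3 + R1: [0, 28, -18, -20, 18, -84]
R3 ← R3 − (7/2)·R2: [0, 0, -15/2, 51/2, -3, 63/2]
The echelon form has 3 nonzero rows, and every pivot lies in the first 5 columns, so rank(A) = rank([A|b]) = 3.
The system is consistent.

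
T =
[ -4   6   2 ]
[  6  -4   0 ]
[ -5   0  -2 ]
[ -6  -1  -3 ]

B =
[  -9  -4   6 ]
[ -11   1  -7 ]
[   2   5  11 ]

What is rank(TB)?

First compute TB:
[[-26,  32, -44],
 [-10, -28,  64],
 [ 41,  10, -52],
 [ 59,   8, -62]]
Now row reduce the product.
R2 ← R2 − (5/13)·R1: [0, -524/13, 1052/13]
R3 ← R3 + (41/26)·R1: [0, 786/13, -1578/13]
R4 ← R4 + (59/26)·R1: [0, 1048/13, -2104/13]
R3 ← R3 + (3/2)·R2: [0, 0, 0]
R4 ← R4 + (2)·R2: [0, 0, 0]
2 nonzero rows, so rank(TB) = 2.

2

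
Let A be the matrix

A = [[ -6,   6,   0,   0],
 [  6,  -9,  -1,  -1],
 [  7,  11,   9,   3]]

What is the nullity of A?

1

Row reduce to echelon form.
R2 ← R2 + R1: [0, -3, -1, -1]
R3 ← R3 + (7/6)·R1: [0, 18, 9, 3]
R3 ← R3 + (6)·R2: [0, 0, 3, -3]
3 nonzero rows, so rank(A) = 3.
A has 4 columns; by rank–nullity, nullity = 4 − 3 = 1.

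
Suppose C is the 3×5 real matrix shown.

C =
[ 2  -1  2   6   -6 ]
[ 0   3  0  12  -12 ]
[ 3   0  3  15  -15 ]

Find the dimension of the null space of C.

Row reduce to echelon form.
R3 ← R3 − (3/2)·R1: [0, 3/2, 0, 6, -6]
R3 ← R3 − (1/2)·R2: [0, 0, 0, 0, 0]
2 nonzero rows, so rank(C) = 2.
C has 5 columns; by rank–nullity, nullity = 5 − 2 = 3.

3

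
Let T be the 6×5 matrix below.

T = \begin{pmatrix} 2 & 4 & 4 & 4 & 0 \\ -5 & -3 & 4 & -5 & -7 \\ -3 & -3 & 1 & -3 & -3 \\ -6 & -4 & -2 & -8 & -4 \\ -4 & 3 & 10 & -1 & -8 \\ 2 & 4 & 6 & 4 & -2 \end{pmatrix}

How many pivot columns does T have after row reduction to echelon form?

Row reduce to echelon form.
R2 ← R2 + (5/2)·R1: [0, 7, 14, 5, -7]
R3 ← R3 + (3/2)·R1: [0, 3, 7, 3, -3]
R4 ← R4 + (3)·R1: [0, 8, 10, 4, -4]
R5 ← R5 + (2)·R1: [0, 11, 18, 7, -8]
R6 ← R6 − R1: [0, 0, 2, 0, -2]
R3 ← R3 − (3/7)·R2: [0, 0, 1, 6/7, 0]
R4 ← R4 − (8/7)·R2: [0, 0, -6, -12/7, 4]
R5 ← R5 − (11/7)·R2: [0, 0, -4, -6/7, 3]
R4 ← R4 + (6)·R3: [0, 0, 0, 24/7, 4]
R5 ← R5 + (4)·R3: [0, 0, 0, 18/7, 3]
R6 ← R6 − (2)·R3: [0, 0, 0, -12/7, -2]
R5 ← R5 − (3/4)·R4: [0, 0, 0, 0, 0]
R6 ← R6 + (1/2)·R4: [0, 0, 0, 0, 0]
Echelon form has 4 nonzero rows, so rank(T) = 4.
Each nonzero row contributes one pivot column: 4 pivot columns.

4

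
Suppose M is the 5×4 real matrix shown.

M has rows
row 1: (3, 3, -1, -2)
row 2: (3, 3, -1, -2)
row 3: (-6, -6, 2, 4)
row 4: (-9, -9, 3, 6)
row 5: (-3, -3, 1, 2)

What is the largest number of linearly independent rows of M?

1

Row reduce to echelon form.
R2 ← R2 − R1: [0, 0, 0, 0]
R3 ← R3 + (2)·R1: [0, 0, 0, 0]
R4 ← R4 + (3)·R1: [0, 0, 0, 0]
R5 ← R5 + R1: [0, 0, 0, 0]
Echelon form has 1 nonzero row, so rank(M) = 1.
The rank gives the maximum number of linearly independent rows: 1.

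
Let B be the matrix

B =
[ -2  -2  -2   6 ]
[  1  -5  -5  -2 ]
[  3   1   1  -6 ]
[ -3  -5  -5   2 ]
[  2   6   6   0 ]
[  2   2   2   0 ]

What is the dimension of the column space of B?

Row reduce to echelon form.
R2 ← R2 + (1/2)·R1: [0, -6, -6, 1]
R3 ← R3 + (3/2)·R1: [0, -2, -2, 3]
R4 ← R4 − (3/2)·R1: [0, -2, -2, -7]
R5 ← R5 + R1: [0, 4, 4, 6]
R6 ← R6 + R1: [0, 0, 0, 6]
R3 ← R3 − (1/3)·R2: [0, 0, 0, 8/3]
R4 ← R4 − (1/3)·R2: [0, 0, 0, -22/3]
R5 ← R5 + (2/3)·R2: [0, 0, 0, 20/3]
R4 ← R4 + (11/4)·R3: [0, 0, 0, 0]
R5 ← R5 − (5/2)·R3: [0, 0, 0, 0]
R6 ← R6 − (9/4)·R3: [0, 0, 0, 0]
Echelon form has 3 nonzero rows, so rank(B) = 3.
The column space has dimension equal to the rank: 3.

3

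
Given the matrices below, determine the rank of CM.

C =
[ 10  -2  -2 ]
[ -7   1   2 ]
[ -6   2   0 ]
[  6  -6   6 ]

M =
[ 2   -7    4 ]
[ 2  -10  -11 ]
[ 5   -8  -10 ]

2

First compute CM:
[[  6, -34,  82],
 [ -2,  23, -59],
 [ -8,  22, -46],
 [ 30, -30,  30]]
Now row reduce the product.
R2 ← R2 + (1/3)·R1: [0, 35/3, -95/3]
R3 ← R3 + (4/3)·R1: [0, -70/3, 190/3]
R4 ← R4 − (5)·R1: [0, 140, -380]
R3 ← R3 + (2)·R2: [0, 0, 0]
R4 ← R4 − (12)·R2: [0, 0, 0]
2 nonzero rows, so rank(CM) = 2.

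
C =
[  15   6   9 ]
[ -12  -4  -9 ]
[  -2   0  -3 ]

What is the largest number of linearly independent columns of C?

Row reduce to echelon form.
R2 ← R2 + (4/5)·R1: [0, 4/5, -9/5]
R3 ← R3 + (2/15)·R1: [0, 4/5, -9/5]
R3 ← R3 − R2: [0, 0, 0]
Echelon form has 2 nonzero rows, so rank(C) = 2.
The rank gives the maximum number of linearly independent columns: 2.

2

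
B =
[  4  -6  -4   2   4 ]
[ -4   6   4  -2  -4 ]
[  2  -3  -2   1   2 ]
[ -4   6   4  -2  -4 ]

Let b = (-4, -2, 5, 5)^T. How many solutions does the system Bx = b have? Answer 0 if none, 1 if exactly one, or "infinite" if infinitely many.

0

Row reduce the augmented matrix [B | b].
R2 ← R2 + R1: [0, 0, 0, 0, 0, -6]
R3 ← R3 − (1/2)·R1: [0, 0, 0, 0, 0, 7]
R4 ← R4 + R1: [0, 0, 0, 0, 0, 1]
R3 ← R3 + (7/6)·R2: [0, 0, 0, 0, 0, 0]
R4 ← R4 + (1/6)·R2: [0, 0, 0, 0, 0, 0]
The echelon form has 2 nonzero rows; the last pivot sits in the augmented column, so rank(B) = 1 but rank([B|b]) = 2.
Since the ranks differ, the system is inconsistent.
It has no solutions.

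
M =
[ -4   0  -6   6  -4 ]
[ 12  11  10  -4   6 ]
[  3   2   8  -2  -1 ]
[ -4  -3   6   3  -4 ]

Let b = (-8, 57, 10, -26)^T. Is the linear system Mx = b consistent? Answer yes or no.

Row reduce the augmented matrix [M | b].
R2 ← R2 + (3)·R1: [0, 11, -8, 14, -6, 33]
R3 ← R3 + (3/4)·R1: [0, 2, 7/2, 5/2, -4, 4]
R4 ← R4 − R1: [0, -3, 12, -3, 0, -18]
R3 ← R3 − (2/11)·R2: [0, 0, 109/22, -1/22, -32/11, -2]
R4 ← R4 + (3/11)·R2: [0, 0, 108/11, 9/11, -18/11, -9]
R4 ← R4 − (216/109)·R3: [0, 0, 0, 99/109, 450/109, -549/109]
The echelon form has 4 nonzero rows, and every pivot lies in the first 5 columns, so rank(M) = rank([M|b]) = 4.
The system is consistent.

yes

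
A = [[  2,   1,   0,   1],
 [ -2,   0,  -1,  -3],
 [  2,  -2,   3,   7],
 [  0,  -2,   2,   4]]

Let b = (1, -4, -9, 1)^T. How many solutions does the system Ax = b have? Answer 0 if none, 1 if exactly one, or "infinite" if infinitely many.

0

Row reduce the augmented matrix [A | b].
R2 ← R2 + R1: [0, 1, -1, -2, -3]
R3 ← R3 − R1: [0, -3, 3, 6, -10]
R3 ← R3 + (3)·R2: [0, 0, 0, 0, -19]
R4 ← R4 + (2)·R2: [0, 0, 0, 0, -5]
R4 ← R4 − (5/19)·R3: [0, 0, 0, 0, 0]
The echelon form has 3 nonzero rows; the last pivot sits in the augmented column, so rank(A) = 2 but rank([A|b]) = 3.
Since the ranks differ, the system is inconsistent.
It has no solutions.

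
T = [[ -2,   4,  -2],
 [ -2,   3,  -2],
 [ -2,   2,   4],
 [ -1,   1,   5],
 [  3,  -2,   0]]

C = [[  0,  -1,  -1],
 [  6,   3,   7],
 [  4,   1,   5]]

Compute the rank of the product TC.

3

First compute TC:
[[ 16,  12,  20],
 [ 10,   9,  13],
 [ 28,  12,  36],
 [ 26,   9,  33],
 [-12,  -9, -17]]
Now row reduce the product.
R2 ← R2 − (5/8)·R1: [0, 3/2, 1/2]
R3 ← R3 − (7/4)·R1: [0, -9, 1]
R4 ← R4 − (13/8)·R1: [0, -21/2, 1/2]
R5 ← R5 + (3/4)·R1: [0, 0, -2]
R3 ← R3 + (6)·R2: [0, 0, 4]
R4 ← R4 + (7)·R2: [0, 0, 4]
R4 ← R4 − R3: [0, 0, 0]
R5 ← R5 + (1/2)·R3: [0, 0, 0]
3 nonzero rows, so rank(TC) = 3.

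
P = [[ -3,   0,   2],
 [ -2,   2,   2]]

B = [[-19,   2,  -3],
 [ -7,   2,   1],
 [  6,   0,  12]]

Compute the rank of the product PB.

2

First compute PB:
[[ 69,  -6,  33],
 [ 36,   0,  32]]
Now row reduce the product.
R2 ← R2 − (12/23)·R1: [0, 72/23, 340/23]
2 nonzero rows, so rank(PB) = 2.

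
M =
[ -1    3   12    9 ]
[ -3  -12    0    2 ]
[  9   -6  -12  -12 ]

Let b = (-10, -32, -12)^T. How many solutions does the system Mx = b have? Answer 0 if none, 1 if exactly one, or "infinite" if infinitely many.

infinite

Row reduce the augmented matrix [M | b].
R2 ← R2 − (3)·R1: [0, -21, -36, -25, -2]
R3 ← R3 + (9)·R1: [0, 21, 96, 69, -102]
R3 ← R3 + R2: [0, 0, 60, 44, -104]
The echelon form has 3 nonzero rows, and every pivot lies in the first 4 columns, so rank(M) = rank([M|b]) = 3.
The system is consistent.
rank = 3 < 4 unknowns, so there are infinitely many solutions.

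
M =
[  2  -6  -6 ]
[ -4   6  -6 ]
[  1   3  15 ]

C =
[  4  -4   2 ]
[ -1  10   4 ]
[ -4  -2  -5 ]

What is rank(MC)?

First compute MC:
[[ 38, -56,  10],
 [  2,  88,  46],
 [-59,  -4, -61]]
Now row reduce the product.
R2 ← R2 − (1/19)·R1: [0, 1728/19, 864/19]
R3 ← R3 + (59/38)·R1: [0, -1728/19, -864/19]
R3 ← R3 + R2: [0, 0, 0]
2 nonzero rows, so rank(MC) = 2.

2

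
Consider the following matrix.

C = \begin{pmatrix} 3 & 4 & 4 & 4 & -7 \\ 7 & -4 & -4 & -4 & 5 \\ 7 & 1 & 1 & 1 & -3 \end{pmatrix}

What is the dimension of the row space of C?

Row reduce to echelon form.
R2 ← R2 − (7/3)·R1: [0, -40/3, -40/3, -40/3, 64/3]
R3 ← R3 − (7/3)·R1: [0, -25/3, -25/3, -25/3, 40/3]
R3 ← R3 − (5/8)·R2: [0, 0, 0, 0, 0]
Echelon form has 2 nonzero rows, so rank(C) = 2.
The row space has dimension equal to the rank: 2.

2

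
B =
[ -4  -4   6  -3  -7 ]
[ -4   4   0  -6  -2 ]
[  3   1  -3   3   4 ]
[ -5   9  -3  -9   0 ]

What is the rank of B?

2

Row reduce to echelon form.
R2 ← R2 − R1: [0, 8, -6, -3, 5]
R3 ← R3 + (3/4)·R1: [0, -2, 3/2, 3/4, -5/4]
R4 ← R4 − (5/4)·R1: [0, 14, -21/2, -21/4, 35/4]
R3 ← R3 + (1/4)·R2: [0, 0, 0, 0, 0]
R4 ← R4 − (7/4)·R2: [0, 0, 0, 0, 0]
Echelon form has 2 nonzero rows, so rank(B) = 2.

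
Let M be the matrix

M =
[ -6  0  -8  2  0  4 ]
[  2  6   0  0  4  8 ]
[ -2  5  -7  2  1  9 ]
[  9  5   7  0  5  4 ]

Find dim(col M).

Row reduce to echelon form.
R2 ← R2 + (1/3)·R1: [0, 6, -8/3, 2/3, 4, 28/3]
R3 ← R3 − (1/3)·R1: [0, 5, -13/3, 4/3, 1, 23/3]
R4 ← R4 + (3/2)·R1: [0, 5, -5, 3, 5, 10]
R3 ← R3 − (5/6)·R2: [0, 0, -19/9, 7/9, -7/3, -1/9]
R4 ← R4 − (5/6)·R2: [0, 0, -25/9, 22/9, 5/3, 20/9]
R4 ← R4 − (25/19)·R3: [0, 0, 0, 27/19, 90/19, 45/19]
Echelon form has 4 nonzero rows, so rank(M) = 4.
The column space has dimension equal to the rank: 4.

4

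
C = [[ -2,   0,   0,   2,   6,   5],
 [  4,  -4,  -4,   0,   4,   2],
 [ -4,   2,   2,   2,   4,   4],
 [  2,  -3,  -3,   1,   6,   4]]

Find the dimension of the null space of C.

4

Row reduce to echelon form.
R2 ← R2 + (2)·R1: [0, -4, -4, 4, 16, 12]
R3 ← R3 − (2)·R1: [0, 2, 2, -2, -8, -6]
R4 ← R4 + R1: [0, -3, -3, 3, 12, 9]
R3 ← R3 + (1/2)·R2: [0, 0, 0, 0, 0, 0]
R4 ← R4 − (3/4)·R2: [0, 0, 0, 0, 0, 0]
2 nonzero rows, so rank(C) = 2.
C has 6 columns; by rank–nullity, nullity = 6 − 2 = 4.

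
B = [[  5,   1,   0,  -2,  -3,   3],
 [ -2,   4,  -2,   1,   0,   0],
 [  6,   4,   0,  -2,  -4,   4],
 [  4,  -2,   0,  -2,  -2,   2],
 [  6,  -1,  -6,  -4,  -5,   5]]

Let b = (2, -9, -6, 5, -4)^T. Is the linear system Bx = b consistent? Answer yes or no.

Row reduce the augmented matrix [B | b].
R2 ← R2 + (2/5)·R1: [0, 22/5, -2, 1/5, -6/5, 6/5, -41/5]
R3 ← R3 − (6/5)·R1: [0, 14/5, 0, 2/5, -2/5, 2/5, -42/5]
R4 ← R4 − (4/5)·R1: [0, -14/5, 0, -2/5, 2/5, -2/5, 17/5]
R5 ← R5 − (6/5)·R1: [0, -11/5, -6, -8/5, -7/5, 7/5, -32/5]
R3 ← R3 − (7/11)·R2: [0, 0, 14/11, 3/11, 4/11, -4/11, -35/11]
R4 ← R4 + (7/11)·R2: [0, 0, -14/11, -3/11, -4/11, 4/11, -20/11]
R5 ← R5 + (1/2)·R2: [0, 0, -7, -3/2, -2, 2, -21/2]
R4 ← R4 + R3: [0, 0, 0, 0, 0, 0, -5]
R5 ← R5 + (11/2)·R3: [0, 0, 0, 0, 0, 0, -28]
R5 ← R5 − (28/5)·R4: [0, 0, 0, 0, 0, 0, 0]
The echelon form has 4 nonzero rows; the last pivot sits in the augmented column, so rank(B) = 3 but rank([B|b]) = 4.
Since the ranks differ, the system is inconsistent.

no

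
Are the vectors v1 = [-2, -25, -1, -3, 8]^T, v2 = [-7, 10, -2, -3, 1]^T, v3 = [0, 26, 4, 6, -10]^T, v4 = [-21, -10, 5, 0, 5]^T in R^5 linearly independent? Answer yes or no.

Form the matrix with these vectors as rows and row reduce.
R2 ← R2 − (7/2)·R1: [0, 195/2, 3/2, 15/2, -27]
R4 ← R4 − (21/2)·R1: [0, 505/2, 31/2, 63/2, -79]
R3 ← R3 − (4/15)·R2: [0, 0, 18/5, 4, -14/5]
R4 ← R4 − (101/39)·R2: [0, 0, 151/13, 157/13, -118/13]
R4 ← R4 − (755/234)·R3: [0, 0, 0, -97/117, -5/117]
4 nonzero rows, so the 4 vectors span a space of dimension 4.
Since 4 = 4, the vectors are linearly independent.

yes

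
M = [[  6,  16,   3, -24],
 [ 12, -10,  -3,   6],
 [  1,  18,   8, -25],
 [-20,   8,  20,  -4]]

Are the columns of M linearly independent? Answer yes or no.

Row reduce M to echelon form.
R2 ← R2 − (2)·R1: [0, -42, -9, 54]
R3 ← R3 − (1/6)·R1: [0, 46/3, 15/2, -21]
R4 ← R4 + (10/3)·R1: [0, 184/3, 30, -84]
R3 ← R3 + (23/63)·R2: [0, 0, 59/14, -9/7]
R4 ← R4 + (92/63)·R2: [0, 0, 118/7, -36/7]
R4 ← R4 − (4)·R3: [0, 0, 0, 0]
3 pivots among 4 columns.
Only 3 < 4 pivot columns, so the columns are linearly dependent.

no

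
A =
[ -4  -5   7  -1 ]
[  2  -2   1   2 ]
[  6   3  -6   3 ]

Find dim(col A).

2

Row reduce to echelon form.
R2 ← R2 + (1/2)·R1: [0, -9/2, 9/2, 3/2]
R3 ← R3 + (3/2)·R1: [0, -9/2, 9/2, 3/2]
R3 ← R3 − R2: [0, 0, 0, 0]
Echelon form has 2 nonzero rows, so rank(A) = 2.
The column space has dimension equal to the rank: 2.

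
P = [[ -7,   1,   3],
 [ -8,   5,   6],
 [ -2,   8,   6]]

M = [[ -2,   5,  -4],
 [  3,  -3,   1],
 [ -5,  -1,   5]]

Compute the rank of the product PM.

First compute PM:
[[  2, -41,  44],
 [  1, -61,  67],
 [ -2, -40,  46]]
Now row reduce the product.
R2 ← R2 − (1/2)·R1: [0, -81/2, 45]
R3 ← R3 + R1: [0, -81, 90]
R3 ← R3 − (2)·R2: [0, 0, 0]
2 nonzero rows, so rank(PM) = 2.

2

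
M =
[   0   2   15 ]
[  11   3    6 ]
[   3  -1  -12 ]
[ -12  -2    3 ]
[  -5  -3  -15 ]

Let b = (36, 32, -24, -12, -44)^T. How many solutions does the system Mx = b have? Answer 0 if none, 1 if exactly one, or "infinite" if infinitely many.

infinite

Row reduce the augmented matrix [M | b].
Swap R1 ↔ R2
R3 ← R3 − (3/11)·R1: [0, -20/11, -150/11, -360/11]
R4 ← R4 + (12/11)·R1: [0, 14/11, 105/11, 252/11]
R5 ← R5 + (5/11)·R1: [0, -18/11, -135/11, -324/11]
R3 ← R3 + (10/11)·R2: [0, 0, 0, 0]
R4 ← R4 − (7/11)·R2: [0, 0, 0, 0]
R5 ← R5 + (9/11)·R2: [0, 0, 0, 0]
The echelon form has 2 nonzero rows, and every pivot lies in the first 3 columns, so rank(M) = rank([M|b]) = 2.
The system is consistent.
rank = 2 < 3 unknowns, so there are infinitely many solutions.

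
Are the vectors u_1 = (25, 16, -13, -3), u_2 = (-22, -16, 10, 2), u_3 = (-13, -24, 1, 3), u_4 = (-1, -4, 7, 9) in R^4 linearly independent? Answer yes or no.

no

Form the matrix with these vectors as rows and row reduce.
R2 ← R2 + (22/25)·R1: [0, -48/25, -36/25, -16/25]
R3 ← R3 + (13/25)·R1: [0, -392/25, -144/25, 36/25]
R4 ← R4 + (1/25)·R1: [0, -84/25, 162/25, 222/25]
R3 ← R3 − (49/6)·R2: [0, 0, 6, 20/3]
R4 ← R4 − (7/4)·R2: [0, 0, 9, 10]
R4 ← R4 − (3/2)·R3: [0, 0, 0, 0]
3 nonzero rows, so the 4 vectors span a space of dimension 3.
Since 3 < 4, the vectors are linearly dependent.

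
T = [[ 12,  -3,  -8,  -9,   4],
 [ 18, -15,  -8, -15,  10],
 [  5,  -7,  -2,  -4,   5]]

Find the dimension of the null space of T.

Row reduce to echelon form.
R2 ← R2 − (3/2)·R1: [0, -21/2, 4, -3/2, 4]
R3 ← R3 − (5/12)·R1: [0, -23/4, 4/3, -1/4, 10/3]
R3 ← R3 − (23/42)·R2: [0, 0, -6/7, 4/7, 8/7]
3 nonzero rows, so rank(T) = 3.
T has 5 columns; by rank–nullity, nullity = 5 − 3 = 2.

2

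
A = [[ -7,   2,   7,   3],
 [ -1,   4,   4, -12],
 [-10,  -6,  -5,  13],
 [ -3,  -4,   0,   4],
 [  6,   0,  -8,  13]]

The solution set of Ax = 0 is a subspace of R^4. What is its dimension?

Row reduce to echelon form.
R2 ← R2 − (1/7)·R1: [0, 26/7, 3, -87/7]
R3 ← R3 − (10/7)·R1: [0, -62/7, -15, 61/7]
R4 ← R4 − (3/7)·R1: [0, -34/7, -3, 19/7]
R5 ← R5 + (6/7)·R1: [0, 12/7, -2, 109/7]
R3 ← R3 + (31/13)·R2: [0, 0, -102/13, -272/13]
R4 ← R4 + (17/13)·R2: [0, 0, 12/13, -176/13]
R5 ← R5 − (6/13)·R2: [0, 0, -44/13, 277/13]
R4 ← R4 + (2/17)·R3: [0, 0, 0, -16]
R5 ← R5 − (22/51)·R3: [0, 0, 0, 91/3]
R5 ← R5 + (91/48)·R4: [0, 0, 0, 0]
4 nonzero rows, so rank(A) = 4.
A has 4 columns; by rank–nullity, nullity = 4 − 4 = 0.

0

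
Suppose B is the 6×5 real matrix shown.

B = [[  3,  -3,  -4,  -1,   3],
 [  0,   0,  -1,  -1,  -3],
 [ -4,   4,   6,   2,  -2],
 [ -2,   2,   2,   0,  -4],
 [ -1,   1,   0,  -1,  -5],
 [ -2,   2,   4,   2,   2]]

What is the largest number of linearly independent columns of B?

Row reduce to echelon form.
R3 ← R3 + (4/3)·R1: [0, 0, 2/3, 2/3, 2]
R4 ← R4 + (2/3)·R1: [0, 0, -2/3, -2/3, -2]
R5 ← R5 + (1/3)·R1: [0, 0, -4/3, -4/3, -4]
R6 ← R6 + (2/3)·R1: [0, 0, 4/3, 4/3, 4]
R3 ← R3 + (2/3)·R2: [0, 0, 0, 0, 0]
R4 ← R4 − (2/3)·R2: [0, 0, 0, 0, 0]
R5 ← R5 − (4/3)·R2: [0, 0, 0, 0, 0]
R6 ← R6 + (4/3)·R2: [0, 0, 0, 0, 0]
Echelon form has 2 nonzero rows, so rank(B) = 2.
The rank gives the maximum number of linearly independent columns: 2.

2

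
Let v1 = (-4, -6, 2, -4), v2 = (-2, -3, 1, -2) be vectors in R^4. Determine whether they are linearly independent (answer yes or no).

Form the matrix with these vectors as rows and row reduce.
R2 ← R2 − (1/2)·R1: [0, 0, 0, 0]
1 nonzero row, so the 2 vectors span a space of dimension 1.
Since 1 < 2, the vectors are linearly dependent.

no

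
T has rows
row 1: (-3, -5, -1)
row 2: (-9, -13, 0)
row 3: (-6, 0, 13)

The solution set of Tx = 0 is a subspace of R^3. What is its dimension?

1

Row reduce to echelon form.
R2 ← R2 − (3)·R1: [0, 2, 3]
R3 ← R3 − (2)·R1: [0, 10, 15]
R3 ← R3 − (5)·R2: [0, 0, 0]
2 nonzero rows, so rank(T) = 2.
T has 3 columns; by rank–nullity, nullity = 3 − 2 = 1.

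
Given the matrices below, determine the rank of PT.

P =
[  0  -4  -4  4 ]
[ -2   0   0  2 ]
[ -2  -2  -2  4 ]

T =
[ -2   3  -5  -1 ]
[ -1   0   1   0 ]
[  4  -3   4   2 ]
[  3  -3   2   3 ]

First compute PT:
[[  0,   0, -12,   4],
 [ 10, -12,  14,   8],
 [ 10, -12,   8,  10]]
Now row reduce the product.
Swap R1 ↔ R2
R3 ← R3 − R1: [0, 0, -6, 2]
R3 ← R3 − (1/2)·R2: [0, 0, 0, 0]
2 nonzero rows, so rank(PT) = 2.

2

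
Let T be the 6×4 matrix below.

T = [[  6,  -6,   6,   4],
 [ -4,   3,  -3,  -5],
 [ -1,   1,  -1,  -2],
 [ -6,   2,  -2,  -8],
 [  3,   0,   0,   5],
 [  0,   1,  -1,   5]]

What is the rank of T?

Row reduce to echelon form.
R2 ← R2 + (2/3)·R1: [0, -1, 1, -7/3]
R3 ← R3 + (1/6)·R1: [0, 0, 0, -4/3]
R4 ← R4 + R1: [0, -4, 4, -4]
R5 ← R5 − (1/2)·R1: [0, 3, -3, 3]
R4 ← R4 − (4)·R2: [0, 0, 0, 16/3]
R5 ← R5 + (3)·R2: [0, 0, 0, -4]
R6 ← R6 + R2: [0, 0, 0, 8/3]
R4 ← R4 + (4)·R3: [0, 0, 0, 0]
R5 ← R5 − (3)·R3: [0, 0, 0, 0]
R6 ← R6 + (2)·R3: [0, 0, 0, 0]
Echelon form has 3 nonzero rows, so rank(T) = 3.

3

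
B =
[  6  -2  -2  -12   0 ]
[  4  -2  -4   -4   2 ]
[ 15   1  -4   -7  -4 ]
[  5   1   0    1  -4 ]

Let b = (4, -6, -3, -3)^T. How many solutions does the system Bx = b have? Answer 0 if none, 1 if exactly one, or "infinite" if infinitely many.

Row reduce the augmented matrix [B | b].
R2 ← R2 − (2/3)·R1: [0, -2/3, -8/3, 4, 2, -26/3]
R3 ← R3 − (5/2)·R1: [0, 6, 1, 23, -4, -13]
R4 ← R4 − (5/6)·R1: [0, 8/3, 5/3, 11, -4, -19/3]
R3 ← R3 + (9)·R2: [0, 0, -23, 59, 14, -91]
R4 ← R4 + (4)·R2: [0, 0, -9, 27, 4, -41]
R4 ← R4 − (9/23)·R3: [0, 0, 0, 90/23, -34/23, -124/23]
The echelon form has 4 nonzero rows, and every pivot lies in the first 5 columns, so rank(B) = rank([B|b]) = 4.
The system is consistent.
rank = 4 < 5 unknowns, so there are infinitely many solutions.

infinite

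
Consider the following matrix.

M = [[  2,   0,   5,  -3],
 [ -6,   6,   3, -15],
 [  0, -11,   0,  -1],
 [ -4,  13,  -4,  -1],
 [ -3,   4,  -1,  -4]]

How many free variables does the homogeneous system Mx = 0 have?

Row reduce to echelon form.
R2 ← R2 + (3)·R1: [0, 6, 18, -24]
R4 ← R4 + (2)·R1: [0, 13, 6, -7]
R5 ← R5 + (3/2)·R1: [0, 4, 13/2, -17/2]
R3 ← R3 + (11/6)·R2: [0, 0, 33, -45]
R4 ← R4 − (13/6)·R2: [0, 0, -33, 45]
R5 ← R5 − (2/3)·R2: [0, 0, -11/2, 15/2]
R4 ← R4 + R3: [0, 0, 0, 0]
R5 ← R5 + (1/6)·R3: [0, 0, 0, 0]
3 nonzero rows, so rank(M) = 3.
M has 4 columns; by rank–nullity, nullity = 4 − 3 = 1.

1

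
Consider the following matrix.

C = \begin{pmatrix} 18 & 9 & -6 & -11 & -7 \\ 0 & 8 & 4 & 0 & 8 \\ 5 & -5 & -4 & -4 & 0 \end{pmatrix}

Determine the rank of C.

Row reduce to echelon form.
R3 ← R3 − (5/18)·R1: [0, -15/2, -7/3, -17/18, 35/18]
R3 ← R3 + (15/16)·R2: [0, 0, 17/12, -17/18, 85/9]
Echelon form has 3 nonzero rows, so rank(C) = 3.

3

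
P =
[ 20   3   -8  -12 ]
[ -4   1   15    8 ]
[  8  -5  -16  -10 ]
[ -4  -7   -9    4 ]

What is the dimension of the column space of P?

4

Row reduce to echelon form.
R2 ← R2 + (1/5)·R1: [0, 8/5, 67/5, 28/5]
R3 ← R3 − (2/5)·R1: [0, -31/5, -64/5, -26/5]
R4 ← R4 + (1/5)·R1: [0, -32/5, -53/5, 8/5]
R3 ← R3 + (31/8)·R2: [0, 0, 313/8, 33/2]
R4 ← R4 + (4)·R2: [0, 0, 43, 24]
R4 ← R4 − (344/313)·R3: [0, 0, 0, 1836/313]
Echelon form has 4 nonzero rows, so rank(P) = 4.
The column space has dimension equal to the rank: 4.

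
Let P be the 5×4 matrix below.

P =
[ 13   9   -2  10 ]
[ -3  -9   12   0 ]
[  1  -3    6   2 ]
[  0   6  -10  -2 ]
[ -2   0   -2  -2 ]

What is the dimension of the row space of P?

2

Row reduce to echelon form.
R2 ← R2 + (3/13)·R1: [0, -90/13, 150/13, 30/13]
R3 ← R3 − (1/13)·R1: [0, -48/13, 80/13, 16/13]
R5 ← R5 + (2/13)·R1: [0, 18/13, -30/13, -6/13]
R3 ← R3 − (8/15)·R2: [0, 0, 0, 0]
R4 ← R4 + (13/15)·R2: [0, 0, 0, 0]
R5 ← R5 + (1/5)·R2: [0, 0, 0, 0]
Echelon form has 2 nonzero rows, so rank(P) = 2.
The row space has dimension equal to the rank: 2.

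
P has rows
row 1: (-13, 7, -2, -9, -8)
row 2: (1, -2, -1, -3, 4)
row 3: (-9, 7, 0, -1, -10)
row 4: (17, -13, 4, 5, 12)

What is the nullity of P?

2

Row reduce to echelon form.
R2 ← R2 + (1/13)·R1: [0, -19/13, -15/13, -48/13, 44/13]
R3 ← R3 − (9/13)·R1: [0, 28/13, 18/13, 68/13, -58/13]
R4 ← R4 + (17/13)·R1: [0, -50/13, 18/13, -88/13, 20/13]
R3 ← R3 + (28/19)·R2: [0, 0, -6/19, -4/19, 10/19]
R4 ← R4 − (50/19)·R2: [0, 0, 84/19, 56/19, -140/19]
R4 ← R4 + (14)·R3: [0, 0, 0, 0, 0]
3 nonzero rows, so rank(P) = 3.
P has 5 columns; by rank–nullity, nullity = 5 − 3 = 2.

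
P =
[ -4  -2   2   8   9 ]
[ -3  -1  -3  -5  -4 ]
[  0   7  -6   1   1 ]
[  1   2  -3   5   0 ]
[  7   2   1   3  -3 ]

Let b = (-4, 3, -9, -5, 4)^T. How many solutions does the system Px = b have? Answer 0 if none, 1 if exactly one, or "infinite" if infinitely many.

Row reduce the augmented matrix [P | b].
R2 ← R2 − (3/4)·R1: [0, 1/2, -9/2, -11, -43/4, 6]
R4 ← R4 + (1/4)·R1: [0, 3/2, -5/2, 7, 9/4, -6]
R5 ← R5 + (7/4)·R1: [0, -3/2, 9/2, 17, 51/4, -3]
R3 ← R3 − (14)·R2: [0, 0, 57, 155, 303/2, -93]
R4 ← R4 − (3)·R2: [0, 0, 11, 40, 69/2, -24]
R5 ← R5 + (3)·R2: [0, 0, -9, -16, -39/2, 15]
R4 ← R4 − (11/57)·R3: [0, 0, 0, 575/57, 100/19, -115/19]
R5 ← R5 + (3/19)·R3: [0, 0, 0, 161/19, 84/19, 6/19]
R5 ← R5 − (21/25)·R4: [0, 0, 0, 0, 0, 27/5]
The echelon form has 5 nonzero rows; the last pivot sits in the augmented column, so rank(P) = 4 but rank([P|b]) = 5.
Since the ranks differ, the system is inconsistent.
It has no solutions.

0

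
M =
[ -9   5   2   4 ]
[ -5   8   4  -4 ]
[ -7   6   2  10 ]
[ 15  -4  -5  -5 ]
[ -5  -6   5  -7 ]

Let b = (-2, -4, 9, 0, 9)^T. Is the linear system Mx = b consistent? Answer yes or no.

no

Row reduce the augmented matrix [M | b].
R2 ← R2 − (5/9)·R1: [0, 47/9, 26/9, -56/9, -26/9]
R3 ← R3 − (7/9)·R1: [0, 19/9, 4/9, 62/9, 95/9]
R4 ← R4 + (5/3)·R1: [0, 13/3, -5/3, 5/3, -10/3]
R5 ← R5 − (5/9)·R1: [0, -79/9, 35/9, -83/9, 91/9]
R3 ← R3 − (19/47)·R2: [0, 0, -34/47, 442/47, 551/47]
R4 ← R4 − (39/47)·R2: [0, 0, -191/47, 321/47, -44/47]
R5 ← R5 + (79/47)·R2: [0, 0, 411/47, -925/47, 247/47]
R4 ← R4 − (191/34)·R3: [0, 0, 0, -46, -2271/34]
R5 ← R5 + (411/34)·R3: [0, 0, 0, 94, 4997/34]
R5 ← R5 + (47/23)·R4: [0, 0, 0, 0, 241/23]
The echelon form has 5 nonzero rows; the last pivot sits in the augmented column, so rank(M) = 4 but rank([M|b]) = 5.
Since the ranks differ, the system is inconsistent.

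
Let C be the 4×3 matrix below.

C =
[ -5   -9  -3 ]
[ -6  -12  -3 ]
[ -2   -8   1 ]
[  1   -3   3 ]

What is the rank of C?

2

Row reduce to echelon form.
R2 ← R2 − (6/5)·R1: [0, -6/5, 3/5]
R3 ← R3 − (2/5)·R1: [0, -22/5, 11/5]
R4 ← R4 + (1/5)·R1: [0, -24/5, 12/5]
R3 ← R3 − (11/3)·R2: [0, 0, 0]
R4 ← R4 − (4)·R2: [0, 0, 0]
Echelon form has 2 nonzero rows, so rank(C) = 2.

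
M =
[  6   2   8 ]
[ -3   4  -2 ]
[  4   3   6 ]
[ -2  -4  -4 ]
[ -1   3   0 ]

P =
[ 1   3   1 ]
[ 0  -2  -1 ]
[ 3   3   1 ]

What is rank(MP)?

First compute MP:
[[ 30,  38,  12],
 [ -9, -23,  -9],
 [ 22,  24,   7],
 [-14, -10,  -2],
 [ -1,  -9,  -4]]
Now row reduce the product.
R2 ← R2 + (3/10)·R1: [0, -58/5, -27/5]
R3 ← R3 − (11/15)·R1: [0, -58/15, -9/5]
R4 ← R4 + (7/15)·R1: [0, 116/15, 18/5]
R5 ← R5 + (1/30)·R1: [0, -116/15, -18/5]
R3 ← R3 − (1/3)·R2: [0, 0, 0]
R4 ← R4 + (2/3)·R2: [0, 0, 0]
R5 ← R5 − (2/3)·R2: [0, 0, 0]
2 nonzero rows, so rank(MP) = 2.

2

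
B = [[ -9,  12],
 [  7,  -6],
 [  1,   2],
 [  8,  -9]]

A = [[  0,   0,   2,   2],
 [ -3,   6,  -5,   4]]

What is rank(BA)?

2

First compute BA:
[[-36,  72, -78,  30],
 [ 18, -36,  44, -10],
 [ -6,  12,  -8,  10],
 [ 27, -54,  61, -20]]
Now row reduce the product.
R2 ← R2 + (1/2)·R1: [0, 0, 5, 5]
R3 ← R3 − (1/6)·R1: [0, 0, 5, 5]
R4 ← R4 + (3/4)·R1: [0, 0, 5/2, 5/2]
R3 ← R3 − R2: [0, 0, 0, 0]
R4 ← R4 − (1/2)·R2: [0, 0, 0, 0]
2 nonzero rows, so rank(BA) = 2.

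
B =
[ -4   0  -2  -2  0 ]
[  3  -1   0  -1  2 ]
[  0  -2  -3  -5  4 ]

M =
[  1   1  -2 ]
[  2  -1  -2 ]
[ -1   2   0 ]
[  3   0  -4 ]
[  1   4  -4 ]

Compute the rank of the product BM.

First compute BM:
[[ -8,  -8,  16],
 [  0,  12,  -8],
 [-12,  12,   8]]
Now row reduce the product.
R3 ← R3 − (3/2)·R1: [0, 24, -16]
R3 ← R3 − (2)·R2: [0, 0, 0]
2 nonzero rows, so rank(BM) = 2.

2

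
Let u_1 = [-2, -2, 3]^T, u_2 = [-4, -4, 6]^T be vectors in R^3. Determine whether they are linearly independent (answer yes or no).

Form the matrix with these vectors as rows and row reduce.
R2 ← R2 − (2)·R1: [0, 0, 0]
1 nonzero row, so the 2 vectors span a space of dimension 1.
Since 1 < 2, the vectors are linearly dependent.

no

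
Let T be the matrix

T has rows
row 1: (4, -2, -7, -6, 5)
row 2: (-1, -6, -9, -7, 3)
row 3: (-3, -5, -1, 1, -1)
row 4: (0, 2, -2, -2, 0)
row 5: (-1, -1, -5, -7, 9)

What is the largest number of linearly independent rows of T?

Row reduce to echelon form.
R2 ← R2 + (1/4)·R1: [0, -13/2, -43/4, -17/2, 17/4]
R3 ← R3 + (3/4)·R1: [0, -13/2, -25/4, -7/2, 11/4]
R5 ← R5 + (1/4)·R1: [0, -3/2, -27/4, -17/2, 41/4]
R3 ← R3 − R2: [0, 0, 9/2, 5, -3/2]
R4 ← R4 + (4/13)·R2: [0, 0, -69/13, -60/13, 17/13]
R5 ← R5 − (3/13)·R2: [0, 0, -111/26, -85/13, 241/26]
R4 ← R4 + (46/39)·R3: [0, 0, 0, 50/39, -6/13]
R5 ← R5 + (37/39)·R3: [0, 0, 0, -70/39, 102/13]
R5 ← R5 + (7/5)·R4: [0, 0, 0, 0, 36/5]
Echelon form has 5 nonzero rows, so rank(T) = 5.
The rank gives the maximum number of linearly independent rows: 5.

5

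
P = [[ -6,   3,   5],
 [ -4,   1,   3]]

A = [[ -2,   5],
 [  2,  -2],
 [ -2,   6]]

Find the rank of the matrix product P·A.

2

First compute PA:
[[  8,  -6],
 [  4,  -4]]
Now row reduce the product.
R2 ← R2 − (1/2)·R1: [0, -1]
2 nonzero rows, so rank(PA) = 2.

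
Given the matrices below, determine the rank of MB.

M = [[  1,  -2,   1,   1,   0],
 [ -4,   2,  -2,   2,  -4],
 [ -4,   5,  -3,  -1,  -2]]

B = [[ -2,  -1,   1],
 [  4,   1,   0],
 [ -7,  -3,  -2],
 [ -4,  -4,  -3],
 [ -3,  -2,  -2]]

2

First compute MB:
[[-21, -10,  -4],
 [ 34,  12,   2],
 [ 59,  26,   9]]
Now row reduce the product.
R2 ← R2 + (34/21)·R1: [0, -88/21, -94/21]
R3 ← R3 + (59/21)·R1: [0, -44/21, -47/21]
R3 ← R3 − (1/2)·R2: [0, 0, 0]
2 nonzero rows, so rank(MB) = 2.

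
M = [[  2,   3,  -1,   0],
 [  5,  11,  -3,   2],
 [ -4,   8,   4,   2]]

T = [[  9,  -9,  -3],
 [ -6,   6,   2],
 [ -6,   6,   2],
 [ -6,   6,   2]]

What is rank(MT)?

First compute MT:
[[  6,  -6,  -2],
 [-15,  15,   5],
 [-120, 120,  40]]
Now row reduce the product.
R2 ← R2 + (5/2)·R1: [0, 0, 0]
R3 ← R3 + (20)·R1: [0, 0, 0]
1 nonzero row, so rank(MT) = 1.

1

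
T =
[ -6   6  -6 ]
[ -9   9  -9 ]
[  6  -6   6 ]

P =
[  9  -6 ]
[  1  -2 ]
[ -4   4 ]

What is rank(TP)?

First compute TP:
[[-24,   0],
 [-36,   0],
 [ 24,   0]]
Now row reduce the product.
R2 ← R2 − (3/2)·R1: [0, 0]
R3 ← R3 + R1: [0, 0]
1 nonzero row, so rank(TP) = 1.

1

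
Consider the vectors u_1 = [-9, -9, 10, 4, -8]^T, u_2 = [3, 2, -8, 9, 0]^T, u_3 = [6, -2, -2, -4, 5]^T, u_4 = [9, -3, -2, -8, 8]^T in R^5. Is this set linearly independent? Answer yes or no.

Form the matrix with these vectors as rows and row reduce.
R2 ← R2 + (1/3)·R1: [0, -1, -14/3, 31/3, -8/3]
R3 ← R3 + (2/3)·R1: [0, -8, 14/3, -4/3, -1/3]
R4 ← R4 + R1: [0, -12, 8, -4, 0]
R3 ← R3 − (8)·R2: [0, 0, 42, -84, 21]
R4 ← R4 − (12)·R2: [0, 0, 64, -128, 32]
R4 ← R4 − (32/21)·R3: [0, 0, 0, 0, 0]
3 nonzero rows, so the 4 vectors span a space of dimension 3.
Since 3 < 4, the vectors are linearly dependent.

no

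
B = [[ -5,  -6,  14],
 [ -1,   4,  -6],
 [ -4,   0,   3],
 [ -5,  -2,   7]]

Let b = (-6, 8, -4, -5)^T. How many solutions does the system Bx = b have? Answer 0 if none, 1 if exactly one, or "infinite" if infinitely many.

Row reduce the augmented matrix [B | b].
R2 ← R2 − (1/5)·R1: [0, 26/5, -44/5, 46/5]
R3 ← R3 − (4/5)·R1: [0, 24/5, -41/5, 4/5]
R4 ← R4 − R1: [0, 4, -7, 1]
R3 ← R3 − (12/13)·R2: [0, 0, -1/13, -100/13]
R4 ← R4 − (10/13)·R2: [0, 0, -3/13, -79/13]
R4 ← R4 − (3)·R3: [0, 0, 0, 17]
The echelon form has 4 nonzero rows; the last pivot sits in the augmented column, so rank(B) = 3 but rank([B|b]) = 4.
Since the ranks differ, the system is inconsistent.
It has no solutions.

0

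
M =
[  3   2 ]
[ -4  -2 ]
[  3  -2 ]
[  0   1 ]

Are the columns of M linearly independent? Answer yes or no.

Row reduce M to echelon form.
R2 ← R2 + (4/3)·R1: [0, 2/3]
R3 ← R3 − R1: [0, -4]
R3 ← R3 + (6)·R2: [0, 0]
R4 ← R4 − (3/2)·R2: [0, 0]
2 pivots among 2 columns.
Every column is a pivot column, so the columns are linearly independent.

yes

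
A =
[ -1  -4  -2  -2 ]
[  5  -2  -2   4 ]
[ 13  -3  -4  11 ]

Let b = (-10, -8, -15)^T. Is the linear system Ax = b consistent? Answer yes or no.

yes

Row reduce the augmented matrix [A | b].
R2 ← R2 + (5)·R1: [0, -22, -12, -6, -58]
R3 ← R3 + (13)·R1: [0, -55, -30, -15, -145]
R3 ← R3 − (5/2)·R2: [0, 0, 0, 0, 0]
The echelon form has 2 nonzero rows, and every pivot lies in the first 4 columns, so rank(A) = rank([A|b]) = 2.
The system is consistent.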